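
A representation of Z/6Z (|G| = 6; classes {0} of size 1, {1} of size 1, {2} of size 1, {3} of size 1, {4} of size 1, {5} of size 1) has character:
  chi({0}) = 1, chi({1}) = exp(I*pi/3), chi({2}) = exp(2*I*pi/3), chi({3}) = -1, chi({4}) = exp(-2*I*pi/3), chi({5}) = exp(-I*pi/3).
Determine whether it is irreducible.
Irreducible: <chi, chi> = 1.

Details: <chi, chi> = (1/|G|) sum_C |C| * |chi(C)|^2 = (1/6)[1*|1|^2 + 1*|exp(I*pi/3)|^2 + 1*|exp(2*I*pi/3)|^2 + 1*|-1|^2 + 1*|exp(-2*I*pi/3)|^2 + 1*|exp(-I*pi/3)|^2]
  = (1/6)[(1) + (1) + (1) + (1) + (1) + (1)] = 6/6 = 1.
(Exp terms are combined using exp(i*s)*conj(exp(i*t)) = exp(i*(s-t)), and sums of them are collapsed using the identity that for every m > 1 the m distinct m-th roots of unity sum to 0, e.g. 1 + exp(2*I*pi/3) + exp(-2*I*pi/3) = 0.)
A character is irreducible iff <chi, chi> = 1, so this representation is irreducible.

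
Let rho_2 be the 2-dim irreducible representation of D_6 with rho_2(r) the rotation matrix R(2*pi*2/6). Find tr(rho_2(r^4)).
chi_{rho_2}(r^4) = 2*cos(2*pi*2*4/6) = -1

Reasoning: rho_2(r^4) is rotation by angle 2*pi*2*4/6, whose trace is 2*cos(2*pi*2*4/6) = -1.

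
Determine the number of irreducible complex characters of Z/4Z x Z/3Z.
12

Derivation: The number of irreducible complex representations of a finite group equals its number of conjugacy classes. Z/4Z x Z/3Z is abelian of order 12, so every element is its own conjugacy class: 12 classes, so Z/4Z x Z/3Z (order 12) has exactly 12 irreducible complex representations.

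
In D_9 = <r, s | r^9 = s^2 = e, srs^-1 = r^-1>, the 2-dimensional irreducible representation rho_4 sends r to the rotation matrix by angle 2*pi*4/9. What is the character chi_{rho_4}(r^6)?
chi_{rho_4}(r^6) = 2*cos(2*pi*4*6/9) = -1

Details: rho_4(r^6) is rotation by angle 2*pi*4*6/9, whose trace is 2*cos(2*pi*4*6/9) = -1.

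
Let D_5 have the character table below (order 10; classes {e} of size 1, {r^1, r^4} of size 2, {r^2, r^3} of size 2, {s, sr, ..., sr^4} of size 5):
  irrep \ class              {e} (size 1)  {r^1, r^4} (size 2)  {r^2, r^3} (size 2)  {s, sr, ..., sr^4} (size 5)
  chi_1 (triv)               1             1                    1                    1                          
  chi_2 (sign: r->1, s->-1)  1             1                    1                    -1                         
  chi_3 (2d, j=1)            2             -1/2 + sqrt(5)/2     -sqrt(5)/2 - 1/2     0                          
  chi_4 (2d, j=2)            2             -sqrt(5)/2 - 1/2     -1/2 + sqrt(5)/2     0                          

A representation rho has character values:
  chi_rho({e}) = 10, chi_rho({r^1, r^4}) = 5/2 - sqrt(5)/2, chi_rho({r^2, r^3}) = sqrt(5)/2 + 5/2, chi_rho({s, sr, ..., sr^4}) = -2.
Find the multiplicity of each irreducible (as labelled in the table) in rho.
Multiplicities: chi_1: 1, chi_2: 3, chi_3: 1, chi_4: 2.

Use <chi_rho, chi> = (1/|G|) sum_C |C| * chi_rho(C) * conj(chi(C)) with |G| = 10 for each irreducible chi in the table:
  <chi_rho, chi_1> = (1/10)[1*(10)*conj(1) + 2*(5/2 - sqrt(5)/2)*conj(1) + 2*(sqrt(5)/2 + 5/2)*conj(1) + 5*(-2)*conj(1)]
      = (1/10)[(10) + (5 - sqrt(5)) + (sqrt(5) + 5) + (-10)] = 10/10 = 1
  <chi_rho, chi_2> = (1/10)[1*(10)*conj(1) + 2*(5/2 - sqrt(5)/2)*conj(1) + 2*(sqrt(5)/2 + 5/2)*conj(1) + 5*(-2)*conj(-1)]
      = (1/10)[(10) + (5 - sqrt(5)) + (sqrt(5) + 5) + (10)] = 30/10 = 3
  <chi_rho, chi_3> = (1/10)[1*(10)*conj(2) + 2*(5/2 - sqrt(5)/2)*conj(-1/2 + sqrt(5)/2) + 2*(sqrt(5)/2 + 5/2)*conj(-sqrt(5)/2 - 1/2) + 5*(-2)*conj(0)]
      = (1/10)[(20) + (-5 + 3*sqrt(5)) + (-3*sqrt(5) - 5) + (0)] = 10/10 = 1
  <chi_rho, chi_4> = (1/10)[1*(10)*conj(2) + 2*(5/2 - sqrt(5)/2)*conj(-sqrt(5)/2 - 1/2) + 2*(sqrt(5)/2 + 5/2)*conj(-1/2 + sqrt(5)/2) + 5*(-2)*conj(0)]
      = (1/10)[(20) + (-2*sqrt(5)) + (2*sqrt(5)) + (0)] = 20/10 = 2
Dimension check: dim(rho) = sum (mult * dim) = 1*1 + 3*1 + 1*2 + 2*2 = 10 = chi_rho(e) = 10.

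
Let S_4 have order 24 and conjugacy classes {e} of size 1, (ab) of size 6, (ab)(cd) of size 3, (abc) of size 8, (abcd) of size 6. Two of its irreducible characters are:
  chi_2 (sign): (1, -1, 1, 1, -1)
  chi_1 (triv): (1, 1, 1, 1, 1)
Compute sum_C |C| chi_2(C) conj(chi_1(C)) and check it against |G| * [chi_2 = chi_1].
Sum = 0; so <chi_2, chi_1> = 0 (distinct irreducibles are orthogonal).

Working: Compute term by term over conjugacy classes (|C| * chi_2(C) * conj(chi_1(C))):
  1*(1)*conj(1) + 6*(-1)*conj(1) + 3*(1)*conj(1) + 8*(1)*conj(1) + 6*(-1)*conj(1)
  = (1) + (-6) + (3) + (8) + (-6)
  = 0.
Dividing by |G| = 24 gives 0/24 = 0, matching the row-orthogonality relation <chi_2, chi_1> = [chi_2 = chi_1].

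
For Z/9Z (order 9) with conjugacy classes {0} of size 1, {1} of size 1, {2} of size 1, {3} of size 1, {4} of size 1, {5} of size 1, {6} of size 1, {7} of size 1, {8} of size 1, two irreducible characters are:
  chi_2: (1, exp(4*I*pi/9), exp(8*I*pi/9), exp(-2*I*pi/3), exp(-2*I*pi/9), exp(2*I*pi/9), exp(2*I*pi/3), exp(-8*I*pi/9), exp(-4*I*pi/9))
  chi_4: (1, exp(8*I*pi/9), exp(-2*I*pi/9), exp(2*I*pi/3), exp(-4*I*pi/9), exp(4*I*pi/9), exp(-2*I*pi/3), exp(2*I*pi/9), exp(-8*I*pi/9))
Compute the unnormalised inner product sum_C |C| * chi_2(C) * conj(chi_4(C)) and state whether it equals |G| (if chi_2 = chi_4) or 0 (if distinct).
Sum = 0; so <chi_2, chi_4> = 0 (distinct irreducibles are orthogonal).

Justification: Compute term by term over conjugacy classes (|C| * chi_2(C) * conj(chi_4(C))):
  1*(1)*conj(1) + 1*(exp(4*I*pi/9))*conj(exp(8*I*pi/9)) + 1*(exp(8*I*pi/9))*conj(exp(-2*I*pi/9)) + 1*(exp(-2*I*pi/3))*conj(exp(2*I*pi/3)) + 1*(exp(-2*I*pi/9))*conj(exp(-4*I*pi/9)) + 1*(exp(2*I*pi/9))*conj(exp(4*I*pi/9)) + 1*(exp(2*I*pi/3))*conj(exp(-2*I*pi/3)) + 1*(exp(-8*I*pi/9))*conj(exp(2*I*pi/9)) + 1*(exp(-4*I*pi/9))*conj(exp(-8*I*pi/9))
  = (1) + (exp(-4*I*pi/9)) + (exp(-8*I*pi/9)) + (exp(2*I*pi/3)) + (exp(2*I*pi/9)) + (exp(-2*I*pi/9)) + (exp(-2*I*pi/3)) + (exp(8*I*pi/9)) + (exp(4*I*pi/9))
  = 0.
(Exp terms are combined using exp(i*s)*conj(exp(i*t)) = exp(i*(s-t)), and sums of them are collapsed using the identity that for every m > 1 the m distinct m-th roots of unity sum to 0, e.g. 1 + exp(2*I*pi/3) + exp(-2*I*pi/3) = 0.)
Dividing by |G| = 9 gives 0/9 = 0, matching the row-orthogonality relation <chi_2, chi_4> = [chi_2 = chi_4].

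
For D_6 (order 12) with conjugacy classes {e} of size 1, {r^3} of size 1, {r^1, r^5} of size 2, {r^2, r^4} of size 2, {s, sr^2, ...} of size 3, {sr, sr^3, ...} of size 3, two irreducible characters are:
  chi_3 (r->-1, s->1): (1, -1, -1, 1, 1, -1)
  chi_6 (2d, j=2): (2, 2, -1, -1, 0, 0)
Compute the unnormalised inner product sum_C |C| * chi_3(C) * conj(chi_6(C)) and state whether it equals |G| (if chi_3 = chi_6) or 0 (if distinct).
Sum = 0; so <chi_3, chi_6> = 0 (distinct irreducibles are orthogonal).

Proof sketch: Compute term by term over conjugacy classes (|C| * chi_3(C) * conj(chi_6(C))):
  1*(1)*conj(2) + 1*(-1)*conj(2) + 2*(-1)*conj(-1) + 2*(1)*conj(-1) + 3*(1)*conj(0) + 3*(-1)*conj(0)
  = (2) + (-2) + (2) + (-2) + (0) + (0)
  = 0.
Dividing by |G| = 12 gives 0/12 = 0, matching the row-orthogonality relation <chi_3, chi_6> = [chi_3 = chi_6].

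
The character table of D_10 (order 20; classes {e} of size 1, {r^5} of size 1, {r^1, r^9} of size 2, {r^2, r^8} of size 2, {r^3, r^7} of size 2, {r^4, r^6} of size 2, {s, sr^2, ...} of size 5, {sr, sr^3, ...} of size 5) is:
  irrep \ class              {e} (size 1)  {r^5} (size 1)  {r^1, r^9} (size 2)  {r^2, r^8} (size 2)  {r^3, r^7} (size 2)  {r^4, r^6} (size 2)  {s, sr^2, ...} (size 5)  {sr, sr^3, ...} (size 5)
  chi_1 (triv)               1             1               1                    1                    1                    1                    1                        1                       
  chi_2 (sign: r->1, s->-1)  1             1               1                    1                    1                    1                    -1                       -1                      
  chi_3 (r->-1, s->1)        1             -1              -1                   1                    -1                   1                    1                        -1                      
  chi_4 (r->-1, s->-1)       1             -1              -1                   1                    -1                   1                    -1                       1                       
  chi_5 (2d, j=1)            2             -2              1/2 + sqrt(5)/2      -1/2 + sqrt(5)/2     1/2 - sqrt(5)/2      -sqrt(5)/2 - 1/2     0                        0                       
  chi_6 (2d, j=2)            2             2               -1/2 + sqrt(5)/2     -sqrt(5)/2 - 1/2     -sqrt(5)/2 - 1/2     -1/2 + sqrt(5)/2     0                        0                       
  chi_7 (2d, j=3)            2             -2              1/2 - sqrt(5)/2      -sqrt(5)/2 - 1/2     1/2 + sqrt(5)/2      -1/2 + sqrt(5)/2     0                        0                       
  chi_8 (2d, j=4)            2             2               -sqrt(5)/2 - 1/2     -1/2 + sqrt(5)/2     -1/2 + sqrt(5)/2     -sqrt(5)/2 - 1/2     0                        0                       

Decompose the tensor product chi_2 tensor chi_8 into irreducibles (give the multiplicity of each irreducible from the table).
chi_2 tensor chi_8 = chi_8 (all other irreducibles have multiplicity 0).

Justification: The character of a tensor product is the pointwise product (chi_2 * chi_8)(C) = chi_2(C) * chi_8(C):
  {e}: (1)*(2), {r^5}: (1)*(2), {r^1, r^9}: (1)*(-sqrt(5)/2 - 1/2), {r^2, r^8}: (1)*(-1/2 + sqrt(5)/2), {r^3, r^7}: (1)*(-1/2 + sqrt(5)/2), {r^4, r^6}: (1)*(-sqrt(5)/2 - 1/2), {s, sr^2, ...}: (-1)*(0), {sr, sr^3, ...}: (-1)*(0)
so (chi_2 * chi_8) takes values
  {e} -> 2, {r^5} -> 2, {r^1, r^9} -> -sqrt(5)/2 - 1/2, {r^2, r^8} -> -1/2 + sqrt(5)/2, {r^3, r^7} -> -1/2 + sqrt(5)/2, {r^4, r^6} -> -sqrt(5)/2 - 1/2, {s, sr^2, ...} -> 0, {sr, sr^3, ...} -> 0.
Now take the inner product of this character with each irreducible chi from the table, <chi_2*chi_8, chi> = (1/20) sum_C |C| (chi_2*chi_8)(C) conj(chi(C)):
  <chi_2*chi_8, chi_1> = (1/20)[1*(2)*conj(1) + 1*(2)*conj(1) + 2*(-sqrt(5)/2 - 1/2)*conj(1) + 2*(-1/2 + sqrt(5)/2)*conj(1) + 2*(-1/2 + sqrt(5)/2)*conj(1) + 2*(-sqrt(5)/2 - 1/2)*conj(1) + 5*(0)*conj(1) + 5*(0)*conj(1)]
      = (1/20)[(2) + (2) + (-sqrt(5) - 1) + (-1 + sqrt(5)) + (-1 + sqrt(5)) + (-sqrt(5) - 1) + (0) + (0)] = 0/20 = 0
  <chi_2*chi_8, chi_2> = (1/20)[1*(2)*conj(1) + 1*(2)*conj(1) + 2*(-sqrt(5)/2 - 1/2)*conj(1) + 2*(-1/2 + sqrt(5)/2)*conj(1) + 2*(-1/2 + sqrt(5)/2)*conj(1) + 2*(-sqrt(5)/2 - 1/2)*conj(1) + 5*(0)*conj(-1) + 5*(0)*conj(-1)]
      = (1/20)[(2) + (2) + (-sqrt(5) - 1) + (-1 + sqrt(5)) + (-1 + sqrt(5)) + (-sqrt(5) - 1) + (0) + (0)] = 0/20 = 0
  <chi_2*chi_8, chi_3> = (1/20)[1*(2)*conj(1) + 1*(2)*conj(-1) + 2*(-sqrt(5)/2 - 1/2)*conj(-1) + 2*(-1/2 + sqrt(5)/2)*conj(1) + 2*(-1/2 + sqrt(5)/2)*conj(-1) + 2*(-sqrt(5)/2 - 1/2)*conj(1) + 5*(0)*conj(1) + 5*(0)*conj(-1)]
      = (1/20)[(2) + (-2) + (1 + sqrt(5)) + (-1 + sqrt(5)) + (1 - sqrt(5)) + (-sqrt(5) - 1) + (0) + (0)] = 0/20 = 0
  <chi_2*chi_8, chi_4> = (1/20)[1*(2)*conj(1) + 1*(2)*conj(-1) + 2*(-sqrt(5)/2 - 1/2)*conj(-1) + 2*(-1/2 + sqrt(5)/2)*conj(1) + 2*(-1/2 + sqrt(5)/2)*conj(-1) + 2*(-sqrt(5)/2 - 1/2)*conj(1) + 5*(0)*conj(-1) + 5*(0)*conj(1)]
      = (1/20)[(2) + (-2) + (1 + sqrt(5)) + (-1 + sqrt(5)) + (1 - sqrt(5)) + (-sqrt(5) - 1) + (0) + (0)] = 0/20 = 0
  <chi_2*chi_8, chi_5> = (1/20)[1*(2)*conj(2) + 1*(2)*conj(-2) + 2*(-sqrt(5)/2 - 1/2)*conj(1/2 + sqrt(5)/2) + 2*(-1/2 + sqrt(5)/2)*conj(-1/2 + sqrt(5)/2) + 2*(-1/2 + sqrt(5)/2)*conj(1/2 - sqrt(5)/2) + 2*(-sqrt(5)/2 - 1/2)*conj(-sqrt(5)/2 - 1/2) + 5*(0)*conj(0) + 5*(0)*conj(0)]
      = (1/20)[(4) + (-4) + (-3 - sqrt(5)) + (3 - sqrt(5)) + (-3 + sqrt(5)) + (sqrt(5) + 3) + (0) + (0)] = 0/20 = 0
  <chi_2*chi_8, chi_6> = (1/20)[1*(2)*conj(2) + 1*(2)*conj(2) + 2*(-sqrt(5)/2 - 1/2)*conj(-1/2 + sqrt(5)/2) + 2*(-1/2 + sqrt(5)/2)*conj(-sqrt(5)/2 - 1/2) + 2*(-1/2 + sqrt(5)/2)*conj(-sqrt(5)/2 - 1/2) + 2*(-sqrt(5)/2 - 1/2)*conj(-1/2 + sqrt(5)/2) + 5*(0)*conj(0) + 5*(0)*conj(0)]
      = (1/20)[(4) + (4) + (-2) + (-2) + (-2) + (-2) + (0) + (0)] = 0/20 = 0
  <chi_2*chi_8, chi_7> = (1/20)[1*(2)*conj(2) + 1*(2)*conj(-2) + 2*(-sqrt(5)/2 - 1/2)*conj(1/2 - sqrt(5)/2) + 2*(-1/2 + sqrt(5)/2)*conj(-sqrt(5)/2 - 1/2) + 2*(-1/2 + sqrt(5)/2)*conj(1/2 + sqrt(5)/2) + 2*(-sqrt(5)/2 - 1/2)*conj(-1/2 + sqrt(5)/2) + 5*(0)*conj(0) + 5*(0)*conj(0)]
      = (1/20)[(4) + (-4) + (2) + (-2) + (2) + (-2) + (0) + (0)] = 0/20 = 0
  <chi_2*chi_8, chi_8> = (1/20)[1*(2)*conj(2) + 1*(2)*conj(2) + 2*(-sqrt(5)/2 - 1/2)*conj(-sqrt(5)/2 - 1/2) + 2*(-1/2 + sqrt(5)/2)*conj(-1/2 + sqrt(5)/2) + 2*(-1/2 + sqrt(5)/2)*conj(-1/2 + sqrt(5)/2) + 2*(-sqrt(5)/2 - 1/2)*conj(-sqrt(5)/2 - 1/2) + 5*(0)*conj(0) + 5*(0)*conj(0)]
      = (1/20)[(4) + (4) + (sqrt(5) + 3) + (3 - sqrt(5)) + (3 - sqrt(5)) + (sqrt(5) + 3) + (0) + (0)] = 20/20 = 1
Hence the multiplicities are chi_8: 1. Dimension check: dim(chi_2)*dim(chi_8) = 1*2 = 2 and sum (mult * dim) = 1*2 = 2.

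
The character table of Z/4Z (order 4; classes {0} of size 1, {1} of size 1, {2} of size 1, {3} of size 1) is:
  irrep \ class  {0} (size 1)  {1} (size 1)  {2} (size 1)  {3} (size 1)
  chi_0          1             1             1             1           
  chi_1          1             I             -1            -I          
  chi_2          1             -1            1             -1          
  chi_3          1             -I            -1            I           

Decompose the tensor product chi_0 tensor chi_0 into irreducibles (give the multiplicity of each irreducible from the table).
chi_0 tensor chi_0 = chi_0 (all other irreducibles have multiplicity 0).

Reasoning: The character of a tensor product is the pointwise product (chi_0 * chi_0)(C) = chi_0(C) * chi_0(C):
  {0}: (1)*(1), {1}: (1)*(1), {2}: (1)*(1), {3}: (1)*(1)
so (chi_0 * chi_0) takes values
  {0} -> 1, {1} -> 1, {2} -> 1, {3} -> 1.
Now take the inner product of this character with each irreducible chi from the table, <chi_0*chi_0, chi> = (1/4) sum_C |C| (chi_0*chi_0)(C) conj(chi(C)):
  <chi_0*chi_0, chi_0> = (1/4)[1*(1)*conj(1) + 1*(1)*conj(1) + 1*(1)*conj(1) + 1*(1)*conj(1)]
      = (1/4)[(1) + (1) + (1) + (1)] = 4/4 = 1
  <chi_0*chi_0, chi_1> = (1/4)[1*(1)*conj(1) + 1*(1)*conj(I) + 1*(1)*conj(-1) + 1*(1)*conj(-I)]
      = (1/4)[(1) + (-I) + (-1) + (I)] = 0/4 = 0
  <chi_0*chi_0, chi_2> = (1/4)[1*(1)*conj(1) + 1*(1)*conj(-1) + 1*(1)*conj(1) + 1*(1)*conj(-1)]
      = (1/4)[(1) + (-1) + (1) + (-1)] = 0/4 = 0
  <chi_0*chi_0, chi_3> = (1/4)[1*(1)*conj(1) + 1*(1)*conj(-I) + 1*(1)*conj(-1) + 1*(1)*conj(I)]
      = (1/4)[(1) + (I) + (-1) + (-I)] = 0/4 = 0
(Exp terms are combined using exp(i*s)*conj(exp(i*t)) = exp(i*(s-t)), and sums of them are collapsed using the identity that for every m > 1 the m distinct m-th roots of unity sum to 0, e.g. 1 + exp(2*I*pi/3) + exp(-2*I*pi/3) = 0.)
Hence the multiplicities are chi_0: 1. Dimension check: dim(chi_0)*dim(chi_0) = 1*1 = 1 and sum (mult * dim) = 1*1 = 1.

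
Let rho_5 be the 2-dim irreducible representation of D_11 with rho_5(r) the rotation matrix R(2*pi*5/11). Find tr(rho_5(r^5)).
chi_{rho_5}(r^5) = 2*cos(2*pi*5*5/11) = -2*cos(5*pi/11)

Details: rho_5(r^5) is rotation by angle 2*pi*5*5/11, whose trace is 2*cos(2*pi*5*5/11) = -2*cos(5*pi/11).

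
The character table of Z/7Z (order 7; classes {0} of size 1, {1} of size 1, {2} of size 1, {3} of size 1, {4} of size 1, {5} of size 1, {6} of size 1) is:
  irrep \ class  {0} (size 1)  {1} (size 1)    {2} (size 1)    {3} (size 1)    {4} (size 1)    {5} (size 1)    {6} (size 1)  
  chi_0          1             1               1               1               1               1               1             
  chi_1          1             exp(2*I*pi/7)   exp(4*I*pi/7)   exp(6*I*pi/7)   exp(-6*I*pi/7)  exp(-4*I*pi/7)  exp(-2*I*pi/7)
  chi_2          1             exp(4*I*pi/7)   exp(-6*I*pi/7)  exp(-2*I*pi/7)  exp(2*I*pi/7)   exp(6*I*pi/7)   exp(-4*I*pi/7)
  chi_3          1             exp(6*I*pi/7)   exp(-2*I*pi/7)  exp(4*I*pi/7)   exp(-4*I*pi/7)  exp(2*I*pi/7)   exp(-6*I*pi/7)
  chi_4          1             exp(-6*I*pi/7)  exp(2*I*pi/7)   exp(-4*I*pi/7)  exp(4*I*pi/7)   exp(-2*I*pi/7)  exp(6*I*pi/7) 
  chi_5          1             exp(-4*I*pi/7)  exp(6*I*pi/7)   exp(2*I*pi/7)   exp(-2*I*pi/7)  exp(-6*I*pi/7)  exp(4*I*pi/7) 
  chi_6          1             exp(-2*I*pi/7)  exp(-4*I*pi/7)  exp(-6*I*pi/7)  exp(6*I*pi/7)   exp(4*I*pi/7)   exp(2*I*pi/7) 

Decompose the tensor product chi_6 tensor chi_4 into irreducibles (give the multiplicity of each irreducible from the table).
chi_6 tensor chi_4 = chi_3 (all other irreducibles have multiplicity 0).

The character of a tensor product is the pointwise product (chi_6 * chi_4)(C) = chi_6(C) * chi_4(C):
  {0}: (1)*(1), {1}: (exp(-2*I*pi/7))*(exp(-6*I*pi/7)), {2}: (exp(-4*I*pi/7))*(exp(2*I*pi/7)), {3}: (exp(-6*I*pi/7))*(exp(-4*I*pi/7)), {4}: (exp(6*I*pi/7))*(exp(4*I*pi/7)), {5}: (exp(4*I*pi/7))*(exp(-2*I*pi/7)), {6}: (exp(2*I*pi/7))*(exp(6*I*pi/7))
so (chi_6 * chi_4) takes values
  {0} -> 1, {1} -> exp(6*I*pi/7), {2} -> exp(-2*I*pi/7), {3} -> exp(4*I*pi/7), {4} -> exp(-4*I*pi/7), {5} -> exp(2*I*pi/7), {6} -> exp(-6*I*pi/7).
Now take the inner product of this character with each irreducible chi from the table, <chi_6*chi_4, chi> = (1/7) sum_C |C| (chi_6*chi_4)(C) conj(chi(C)):
  <chi_6*chi_4, chi_0> = (1/7)[1*(1)*conj(1) + 1*(exp(6*I*pi/7))*conj(1) + 1*(exp(-2*I*pi/7))*conj(1) + 1*(exp(4*I*pi/7))*conj(1) + 1*(exp(-4*I*pi/7))*conj(1) + 1*(exp(2*I*pi/7))*conj(1) + 1*(exp(-6*I*pi/7))*conj(1)]
      = (1/7)[(1) + (exp(6*I*pi/7)) + (exp(-2*I*pi/7)) + (exp(4*I*pi/7)) + (exp(-4*I*pi/7)) + (exp(2*I*pi/7)) + (exp(-6*I*pi/7))] = 0/7 = 0
  <chi_6*chi_4, chi_1> = (1/7)[1*(1)*conj(1) + 1*(exp(6*I*pi/7))*conj(exp(2*I*pi/7)) + 1*(exp(-2*I*pi/7))*conj(exp(4*I*pi/7)) + 1*(exp(4*I*pi/7))*conj(exp(6*I*pi/7)) + 1*(exp(-4*I*pi/7))*conj(exp(-6*I*pi/7)) + 1*(exp(2*I*pi/7))*conj(exp(-4*I*pi/7)) + 1*(exp(-6*I*pi/7))*conj(exp(-2*I*pi/7))]
      = (1/7)[(1) + (exp(4*I*pi/7)) + (exp(-6*I*pi/7)) + (exp(-2*I*pi/7)) + (exp(2*I*pi/7)) + (exp(6*I*pi/7)) + (exp(-4*I*pi/7))] = 0/7 = 0
  <chi_6*chi_4, chi_2> = (1/7)[1*(1)*conj(1) + 1*(exp(6*I*pi/7))*conj(exp(4*I*pi/7)) + 1*(exp(-2*I*pi/7))*conj(exp(-6*I*pi/7)) + 1*(exp(4*I*pi/7))*conj(exp(-2*I*pi/7)) + 1*(exp(-4*I*pi/7))*conj(exp(2*I*pi/7)) + 1*(exp(2*I*pi/7))*conj(exp(6*I*pi/7)) + 1*(exp(-6*I*pi/7))*conj(exp(-4*I*pi/7))]
      = (1/7)[(1) + (exp(2*I*pi/7)) + (exp(4*I*pi/7)) + (exp(6*I*pi/7)) + (exp(-6*I*pi/7)) + (exp(-4*I*pi/7)) + (exp(-2*I*pi/7))] = 0/7 = 0
  <chi_6*chi_4, chi_3> = (1/7)[1*(1)*conj(1) + 1*(exp(6*I*pi/7))*conj(exp(6*I*pi/7)) + 1*(exp(-2*I*pi/7))*conj(exp(-2*I*pi/7)) + 1*(exp(4*I*pi/7))*conj(exp(4*I*pi/7)) + 1*(exp(-4*I*pi/7))*conj(exp(-4*I*pi/7)) + 1*(exp(2*I*pi/7))*conj(exp(2*I*pi/7)) + 1*(exp(-6*I*pi/7))*conj(exp(-6*I*pi/7))]
      = (1/7)[(1) + (1) + (1) + (1) + (1) + (1) + (1)] = 7/7 = 1
  <chi_6*chi_4, chi_4> = (1/7)[1*(1)*conj(1) + 1*(exp(6*I*pi/7))*conj(exp(-6*I*pi/7)) + 1*(exp(-2*I*pi/7))*conj(exp(2*I*pi/7)) + 1*(exp(4*I*pi/7))*conj(exp(-4*I*pi/7)) + 1*(exp(-4*I*pi/7))*conj(exp(4*I*pi/7)) + 1*(exp(2*I*pi/7))*conj(exp(-2*I*pi/7)) + 1*(exp(-6*I*pi/7))*conj(exp(6*I*pi/7))]
      = (1/7)[(1) + (exp(-2*I*pi/7)) + (exp(-4*I*pi/7)) + (exp(-6*I*pi/7)) + (exp(6*I*pi/7)) + (exp(4*I*pi/7)) + (exp(2*I*pi/7))] = 0/7 = 0
  <chi_6*chi_4, chi_5> = (1/7)[1*(1)*conj(1) + 1*(exp(6*I*pi/7))*conj(exp(-4*I*pi/7)) + 1*(exp(-2*I*pi/7))*conj(exp(6*I*pi/7)) + 1*(exp(4*I*pi/7))*conj(exp(2*I*pi/7)) + 1*(exp(-4*I*pi/7))*conj(exp(-2*I*pi/7)) + 1*(exp(2*I*pi/7))*conj(exp(-6*I*pi/7)) + 1*(exp(-6*I*pi/7))*conj(exp(4*I*pi/7))]
      = (1/7)[(1) + (exp(-4*I*pi/7)) + (exp(6*I*pi/7)) + (exp(2*I*pi/7)) + (exp(-2*I*pi/7)) + (exp(-6*I*pi/7)) + (exp(4*I*pi/7))] = 0/7 = 0
  <chi_6*chi_4, chi_6> = (1/7)[1*(1)*conj(1) + 1*(exp(6*I*pi/7))*conj(exp(-2*I*pi/7)) + 1*(exp(-2*I*pi/7))*conj(exp(-4*I*pi/7)) + 1*(exp(4*I*pi/7))*conj(exp(-6*I*pi/7)) + 1*(exp(-4*I*pi/7))*conj(exp(6*I*pi/7)) + 1*(exp(2*I*pi/7))*conj(exp(4*I*pi/7)) + 1*(exp(-6*I*pi/7))*conj(exp(2*I*pi/7))]
      = (1/7)[(1) + (exp(-6*I*pi/7)) + (exp(2*I*pi/7)) + (exp(-4*I*pi/7)) + (exp(4*I*pi/7)) + (exp(-2*I*pi/7)) + (exp(6*I*pi/7))] = 0/7 = 0
(Exp terms are combined using exp(i*s)*conj(exp(i*t)) = exp(i*(s-t)), and sums of them are collapsed using the identity that for every m > 1 the m distinct m-th roots of unity sum to 0, e.g. 1 + exp(2*I*pi/3) + exp(-2*I*pi/3) = 0.)
Hence the multiplicities are chi_3: 1. Dimension check: dim(chi_6)*dim(chi_4) = 1*1 = 1 and sum (mult * dim) = 1*1 = 1.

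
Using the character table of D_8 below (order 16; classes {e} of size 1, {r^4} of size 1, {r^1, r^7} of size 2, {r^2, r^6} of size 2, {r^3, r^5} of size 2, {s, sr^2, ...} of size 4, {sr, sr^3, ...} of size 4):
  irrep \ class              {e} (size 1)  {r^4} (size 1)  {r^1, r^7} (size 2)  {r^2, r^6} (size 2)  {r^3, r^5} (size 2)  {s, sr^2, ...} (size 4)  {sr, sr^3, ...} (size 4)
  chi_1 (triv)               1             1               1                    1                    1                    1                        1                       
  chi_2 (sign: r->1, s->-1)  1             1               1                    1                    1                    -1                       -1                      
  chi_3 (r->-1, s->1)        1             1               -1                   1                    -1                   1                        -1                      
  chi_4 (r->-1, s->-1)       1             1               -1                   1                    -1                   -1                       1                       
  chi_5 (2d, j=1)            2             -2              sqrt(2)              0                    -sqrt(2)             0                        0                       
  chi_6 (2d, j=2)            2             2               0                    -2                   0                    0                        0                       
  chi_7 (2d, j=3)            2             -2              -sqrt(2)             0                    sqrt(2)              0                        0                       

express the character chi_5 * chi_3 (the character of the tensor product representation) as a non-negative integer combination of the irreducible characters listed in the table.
chi_5 tensor chi_3 = chi_7 (all other irreducibles have multiplicity 0).

Working: The character of a tensor product is the pointwise product (chi_5 * chi_3)(C) = chi_5(C) * chi_3(C):
  {e}: (2)*(1), {r^4}: (-2)*(1), {r^1, r^7}: (sqrt(2))*(-1), {r^2, r^6}: (0)*(1), {r^3, r^5}: (-sqrt(2))*(-1), {s, sr^2, ...}: (0)*(1), {sr, sr^3, ...}: (0)*(-1)
so (chi_5 * chi_3) takes values
  {e} -> 2, {r^4} -> -2, {r^1, r^7} -> -sqrt(2), {r^2, r^6} -> 0, {r^3, r^5} -> sqrt(2), {s, sr^2, ...} -> 0, {sr, sr^3, ...} -> 0.
Now take the inner product of this character with each irreducible chi from the table, <chi_5*chi_3, chi> = (1/16) sum_C |C| (chi_5*chi_3)(C) conj(chi(C)):
  <chi_5*chi_3, chi_1> = (1/16)[1*(2)*conj(1) + 1*(-2)*conj(1) + 2*(-sqrt(2))*conj(1) + 2*(0)*conj(1) + 2*(sqrt(2))*conj(1) + 4*(0)*conj(1) + 4*(0)*conj(1)]
      = (1/16)[(2) + (-2) + (-2*sqrt(2)) + (0) + (2*sqrt(2)) + (0) + (0)] = 0/16 = 0
  <chi_5*chi_3, chi_2> = (1/16)[1*(2)*conj(1) + 1*(-2)*conj(1) + 2*(-sqrt(2))*conj(1) + 2*(0)*conj(1) + 2*(sqrt(2))*conj(1) + 4*(0)*conj(-1) + 4*(0)*conj(-1)]
      = (1/16)[(2) + (-2) + (-2*sqrt(2)) + (0) + (2*sqrt(2)) + (0) + (0)] = 0/16 = 0
  <chi_5*chi_3, chi_3> = (1/16)[1*(2)*conj(1) + 1*(-2)*conj(1) + 2*(-sqrt(2))*conj(-1) + 2*(0)*conj(1) + 2*(sqrt(2))*conj(-1) + 4*(0)*conj(1) + 4*(0)*conj(-1)]
      = (1/16)[(2) + (-2) + (2*sqrt(2)) + (0) + (-2*sqrt(2)) + (0) + (0)] = 0/16 = 0
  <chi_5*chi_3, chi_4> = (1/16)[1*(2)*conj(1) + 1*(-2)*conj(1) + 2*(-sqrt(2))*conj(-1) + 2*(0)*conj(1) + 2*(sqrt(2))*conj(-1) + 4*(0)*conj(-1) + 4*(0)*conj(1)]
      = (1/16)[(2) + (-2) + (2*sqrt(2)) + (0) + (-2*sqrt(2)) + (0) + (0)] = 0/16 = 0
  <chi_5*chi_3, chi_5> = (1/16)[1*(2)*conj(2) + 1*(-2)*conj(-2) + 2*(-sqrt(2))*conj(sqrt(2)) + 2*(0)*conj(0) + 2*(sqrt(2))*conj(-sqrt(2)) + 4*(0)*conj(0) + 4*(0)*conj(0)]
      = (1/16)[(4) + (4) + (-4) + (0) + (-4) + (0) + (0)] = 0/16 = 0
  <chi_5*chi_3, chi_6> = (1/16)[1*(2)*conj(2) + 1*(-2)*conj(2) + 2*(-sqrt(2))*conj(0) + 2*(0)*conj(-2) + 2*(sqrt(2))*conj(0) + 4*(0)*conj(0) + 4*(0)*conj(0)]
      = (1/16)[(4) + (-4) + (0) + (0) + (0) + (0) + (0)] = 0/16 = 0
  <chi_5*chi_3, chi_7> = (1/16)[1*(2)*conj(2) + 1*(-2)*conj(-2) + 2*(-sqrt(2))*conj(-sqrt(2)) + 2*(0)*conj(0) + 2*(sqrt(2))*conj(sqrt(2)) + 4*(0)*conj(0) + 4*(0)*conj(0)]
      = (1/16)[(4) + (4) + (4) + (0) + (4) + (0) + (0)] = 16/16 = 1
Hence the multiplicities are chi_7: 1. Dimension check: dim(chi_5)*dim(chi_3) = 2*1 = 2 and sum (mult * dim) = 1*2 = 2.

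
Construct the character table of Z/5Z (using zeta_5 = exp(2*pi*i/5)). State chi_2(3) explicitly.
Character table of Z/5Z (irreps indexed chi_0,...,chi_4 with chi_k(m) = zeta_5^(k*m), zeta_5 = exp(2*pi*i/5)):
  irrep \ class  {0} (size 1)  {1} (size 1)    {2} (size 1)    {3} (size 1)    {4} (size 1)  
  chi_0          1             1               1               1               1             
  chi_1          1             exp(2*I*pi/5)   exp(4*I*pi/5)   exp(-4*I*pi/5)  exp(-2*I*pi/5)
  chi_2          1             exp(4*I*pi/5)   exp(-2*I*pi/5)  exp(2*I*pi/5)   exp(-4*I*pi/5)
  chi_3          1             exp(-4*I*pi/5)  exp(2*I*pi/5)   exp(-2*I*pi/5)  exp(4*I*pi/5) 
  chi_4          1             exp(-2*I*pi/5)  exp(-4*I*pi/5)  exp(4*I*pi/5)   exp(2*I*pi/5) 

Spot check: chi_2(3) = zeta_5^(2*3) = zeta_5^6 = exp(2*I*pi/5).

Justification: Z/5Z is abelian, so all 5 irreducible complex representations are 1-dimensional. They are given by chi_k(m) = zeta_5^(k*m) for k = 0,...,4. Row orthogonality: sum_m chi_k(m) conj(chi_l(m)) = 5 * [k = l].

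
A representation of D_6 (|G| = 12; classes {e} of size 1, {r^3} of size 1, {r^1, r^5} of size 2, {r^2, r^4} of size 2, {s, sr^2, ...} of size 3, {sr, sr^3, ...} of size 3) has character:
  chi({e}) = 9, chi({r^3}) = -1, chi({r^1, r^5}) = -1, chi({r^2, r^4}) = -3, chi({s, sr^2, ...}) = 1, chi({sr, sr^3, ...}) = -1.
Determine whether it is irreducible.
Not irreducible (reducible): <chi, chi> = 9 > 1.

Reasoning: <chi, chi> = (1/|G|) sum_C |C| * |chi(C)|^2 = (1/12)[1*|9|^2 + 1*|-1|^2 + 2*|-1|^2 + 2*|-3|^2 + 3*|1|^2 + 3*|-1|^2]
  = (1/12)[(81) + (1) + (2) + (18) + (3) + (3)] = 108/12 = 9.
A character is irreducible iff <chi, chi> = 1, so this representation is reducible.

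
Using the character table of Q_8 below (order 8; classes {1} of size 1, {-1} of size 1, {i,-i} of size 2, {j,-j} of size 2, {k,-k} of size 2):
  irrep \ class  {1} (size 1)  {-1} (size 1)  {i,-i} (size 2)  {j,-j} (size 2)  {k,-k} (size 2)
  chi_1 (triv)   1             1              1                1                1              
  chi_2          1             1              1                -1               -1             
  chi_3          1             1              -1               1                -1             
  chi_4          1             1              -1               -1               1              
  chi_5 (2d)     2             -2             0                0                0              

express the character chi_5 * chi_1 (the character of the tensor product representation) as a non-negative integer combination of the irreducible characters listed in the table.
chi_5 tensor chi_1 = chi_5 (all other irreducibles have multiplicity 0).

Argument: The character of a tensor product is the pointwise product (chi_5 * chi_1)(C) = chi_5(C) * chi_1(C):
  {1}: (2)*(1), {-1}: (-2)*(1), {i,-i}: (0)*(1), {j,-j}: (0)*(1), {k,-k}: (0)*(1)
so (chi_5 * chi_1) takes values
  {1} -> 2, {-1} -> -2, {i,-i} -> 0, {j,-j} -> 0, {k,-k} -> 0.
Now take the inner product of this character with each irreducible chi from the table, <chi_5*chi_1, chi> = (1/8) sum_C |C| (chi_5*chi_1)(C) conj(chi(C)):
  <chi_5*chi_1, chi_1> = (1/8)[1*(2)*conj(1) + 1*(-2)*conj(1) + 2*(0)*conj(1) + 2*(0)*conj(1) + 2*(0)*conj(1)]
      = (1/8)[(2) + (-2) + (0) + (0) + (0)] = 0/8 = 0
  <chi_5*chi_1, chi_2> = (1/8)[1*(2)*conj(1) + 1*(-2)*conj(1) + 2*(0)*conj(1) + 2*(0)*conj(-1) + 2*(0)*conj(-1)]
      = (1/8)[(2) + (-2) + (0) + (0) + (0)] = 0/8 = 0
  <chi_5*chi_1, chi_3> = (1/8)[1*(2)*conj(1) + 1*(-2)*conj(1) + 2*(0)*conj(-1) + 2*(0)*conj(1) + 2*(0)*conj(-1)]
      = (1/8)[(2) + (-2) + (0) + (0) + (0)] = 0/8 = 0
  <chi_5*chi_1, chi_4> = (1/8)[1*(2)*conj(1) + 1*(-2)*conj(1) + 2*(0)*conj(-1) + 2*(0)*conj(-1) + 2*(0)*conj(1)]
      = (1/8)[(2) + (-2) + (0) + (0) + (0)] = 0/8 = 0
  <chi_5*chi_1, chi_5> = (1/8)[1*(2)*conj(2) + 1*(-2)*conj(-2) + 2*(0)*conj(0) + 2*(0)*conj(0) + 2*(0)*conj(0)]
      = (1/8)[(4) + (4) + (0) + (0) + (0)] = 8/8 = 1
Hence the multiplicities are chi_5: 1. Dimension check: dim(chi_5)*dim(chi_1) = 2*1 = 2 and sum (mult * dim) = 1*2 = 2.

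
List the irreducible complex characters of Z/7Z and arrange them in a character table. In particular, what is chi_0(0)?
Character table of Z/7Z (irreps indexed chi_0,...,chi_6 with chi_k(m) = zeta_7^(k*m), zeta_7 = exp(2*pi*i/7)):
  irrep \ class  {0} (size 1)  {1} (size 1)    {2} (size 1)    {3} (size 1)    {4} (size 1)    {5} (size 1)    {6} (size 1)  
  chi_0          1             1               1               1               1               1               1             
  chi_1          1             exp(2*I*pi/7)   exp(4*I*pi/7)   exp(6*I*pi/7)   exp(-6*I*pi/7)  exp(-4*I*pi/7)  exp(-2*I*pi/7)
  chi_2          1             exp(4*I*pi/7)   exp(-6*I*pi/7)  exp(-2*I*pi/7)  exp(2*I*pi/7)   exp(6*I*pi/7)   exp(-4*I*pi/7)
  chi_3          1             exp(6*I*pi/7)   exp(-2*I*pi/7)  exp(4*I*pi/7)   exp(-4*I*pi/7)  exp(2*I*pi/7)   exp(-6*I*pi/7)
  chi_4          1             exp(-6*I*pi/7)  exp(2*I*pi/7)   exp(-4*I*pi/7)  exp(4*I*pi/7)   exp(-2*I*pi/7)  exp(6*I*pi/7) 
  chi_5          1             exp(-4*I*pi/7)  exp(6*I*pi/7)   exp(2*I*pi/7)   exp(-2*I*pi/7)  exp(-6*I*pi/7)  exp(4*I*pi/7) 
  chi_6          1             exp(-2*I*pi/7)  exp(-4*I*pi/7)  exp(-6*I*pi/7)  exp(6*I*pi/7)   exp(4*I*pi/7)   exp(2*I*pi/7) 

Spot check: chi_0(0) = zeta_7^(0*0) = zeta_7^0 = 1.

Z/7Z is abelian, so all 7 irreducible complex representations are 1-dimensional. They are given by chi_k(m) = zeta_7^(k*m) for k = 0,...,6. Row orthogonality: sum_m chi_k(m) conj(chi_l(m)) = 7 * [k = l].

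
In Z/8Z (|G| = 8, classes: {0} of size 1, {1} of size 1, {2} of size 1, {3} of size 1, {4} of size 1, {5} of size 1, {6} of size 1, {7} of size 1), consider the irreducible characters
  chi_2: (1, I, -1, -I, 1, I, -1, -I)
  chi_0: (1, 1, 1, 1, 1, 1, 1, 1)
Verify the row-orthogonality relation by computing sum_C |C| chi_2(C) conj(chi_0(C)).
Sum = 0; so <chi_2, chi_0> = 0 (distinct irreducibles are orthogonal).

Reasoning: Compute term by term over conjugacy classes (|C| * chi_2(C) * conj(chi_0(C))):
  1*(1)*conj(1) + 1*(I)*conj(1) + 1*(-1)*conj(1) + 1*(-I)*conj(1) + 1*(1)*conj(1) + 1*(I)*conj(1) + 1*(-1)*conj(1) + 1*(-I)*conj(1)
  = (1) + (I) + (-1) + (-I) + (1) + (I) + (-1) + (-I)
  = 0.
(Exp terms are combined using exp(i*s)*conj(exp(i*t)) = exp(i*(s-t)), and sums of them are collapsed using the identity that for every m > 1 the m distinct m-th roots of unity sum to 0, e.g. 1 + exp(2*I*pi/3) + exp(-2*I*pi/3) = 0.)
Dividing by |G| = 8 gives 0/8 = 0, matching the row-orthogonality relation <chi_2, chi_0> = [chi_2 = chi_0].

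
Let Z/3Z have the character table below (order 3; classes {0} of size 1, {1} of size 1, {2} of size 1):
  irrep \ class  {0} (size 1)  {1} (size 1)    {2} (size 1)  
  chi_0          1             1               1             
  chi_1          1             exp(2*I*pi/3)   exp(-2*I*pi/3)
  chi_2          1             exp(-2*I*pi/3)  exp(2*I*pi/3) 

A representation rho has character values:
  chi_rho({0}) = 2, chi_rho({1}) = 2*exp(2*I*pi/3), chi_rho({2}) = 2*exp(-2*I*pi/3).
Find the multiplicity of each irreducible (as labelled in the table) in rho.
Multiplicities: chi_0: 0, chi_1: 2, chi_2: 0.

Explanation: Use <chi_rho, chi> = (1/|G|) sum_C |C| * chi_rho(C) * conj(chi(C)) with |G| = 3 for each irreducible chi in the table:
  <chi_rho, chi_0> = (1/3)[1*(2)*conj(1) + 1*(2*exp(2*I*pi/3))*conj(1) + 1*(2*exp(-2*I*pi/3))*conj(1)]
      = (1/3)[(2) + (2*exp(2*I*pi/3)) + (2*exp(-2*I*pi/3))] = 0/3 = 0
  <chi_rho, chi_1> = (1/3)[1*(2)*conj(1) + 1*(2*exp(2*I*pi/3))*conj(exp(2*I*pi/3)) + 1*(2*exp(-2*I*pi/3))*conj(exp(-2*I*pi/3))]
      = (1/3)[(2) + (2) + (2)] = 6/3 = 2
  <chi_rho, chi_2> = (1/3)[1*(2)*conj(1) + 1*(2*exp(2*I*pi/3))*conj(exp(-2*I*pi/3)) + 1*(2*exp(-2*I*pi/3))*conj(exp(2*I*pi/3))]
      = (1/3)[(2) + (2*exp(-2*I*pi/3)) + (2*exp(2*I*pi/3))] = 0/3 = 0
(Exp terms are combined using exp(i*s)*conj(exp(i*t)) = exp(i*(s-t)), and sums of them are collapsed using the identity that for every m > 1 the m distinct m-th roots of unity sum to 0, e.g. 1 + exp(2*I*pi/3) + exp(-2*I*pi/3) = 0.)
Dimension check: dim(rho) = sum (mult * dim) = 0*1 + 2*1 + 0*1 = 2 = chi_rho(e) = 2.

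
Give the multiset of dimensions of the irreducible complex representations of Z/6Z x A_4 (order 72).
Dimensions: 1, 1, 1, 1, 1, 1, 1, 1, 1, 1, 1, 1, 1, 1, 1, 1, 1, 1, 3, 3, 3, 3, 3, 3

Solution. There are 24 irreducibles (= number of conjugacy classes). Their dimensions d_i satisfy sum d_i^2 = |G| = 72: 1 + 1 + 1 + 1 + 1 + 1 + 1 + 1 + 1 + 1 + 1 + 1 + 1 + 1 + 1 + 1 + 1 + 1 + 9 + 9 + 9 + 9 + 9 + 9 = 72. (For the product with Z/6Z: each of the 6 1-dim characters of Z/6Z tensors with each irrep of A_4, giving 6 copies of each A_4-dimension.)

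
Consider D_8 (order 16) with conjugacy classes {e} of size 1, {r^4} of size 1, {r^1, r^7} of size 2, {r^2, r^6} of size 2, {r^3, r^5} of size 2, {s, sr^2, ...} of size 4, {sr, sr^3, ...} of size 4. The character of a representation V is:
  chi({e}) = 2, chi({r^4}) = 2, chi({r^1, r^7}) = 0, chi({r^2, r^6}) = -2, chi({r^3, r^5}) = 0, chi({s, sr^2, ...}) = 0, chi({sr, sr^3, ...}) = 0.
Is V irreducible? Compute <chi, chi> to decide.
Irreducible: <chi, chi> = 1.

Derivation: <chi, chi> = (1/|G|) sum_C |C| * |chi(C)|^2 = (1/16)[1*|2|^2 + 1*|2|^2 + 2*|0|^2 + 2*|-2|^2 + 2*|0|^2 + 4*|0|^2 + 4*|0|^2]
  = (1/16)[(4) + (4) + (0) + (8) + (0) + (0) + (0)] = 16/16 = 1.
A character is irreducible iff <chi, chi> = 1, so this representation is irreducible.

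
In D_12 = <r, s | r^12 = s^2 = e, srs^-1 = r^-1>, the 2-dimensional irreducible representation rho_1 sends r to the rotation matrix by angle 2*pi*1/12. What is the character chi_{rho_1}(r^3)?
chi_{rho_1}(r^3) = 2*cos(2*pi*1*3/12) = 0

Proof sketch: rho_1(r^3) is rotation by angle 2*pi*1*3/12, whose trace is 2*cos(2*pi*1*3/12) = 0.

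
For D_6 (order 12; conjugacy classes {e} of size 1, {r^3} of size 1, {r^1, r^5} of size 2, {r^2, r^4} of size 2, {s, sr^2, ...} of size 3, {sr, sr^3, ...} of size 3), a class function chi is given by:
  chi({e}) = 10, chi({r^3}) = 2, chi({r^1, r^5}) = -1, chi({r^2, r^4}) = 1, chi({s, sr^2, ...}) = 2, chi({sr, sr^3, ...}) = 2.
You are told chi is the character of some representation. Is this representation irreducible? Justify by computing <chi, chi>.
Not irreducible (reducible): <chi, chi> = 11 > 1.

Derivation: <chi, chi> = (1/|G|) sum_C |C| * |chi(C)|^2 = (1/12)[1*|10|^2 + 1*|2|^2 + 2*|-1|^2 + 2*|1|^2 + 3*|2|^2 + 3*|2|^2]
  = (1/12)[(100) + (4) + (2) + (2) + (12) + (12)] = 132/12 = 11.
A character is irreducible iff <chi, chi> = 1, so this representation is reducible.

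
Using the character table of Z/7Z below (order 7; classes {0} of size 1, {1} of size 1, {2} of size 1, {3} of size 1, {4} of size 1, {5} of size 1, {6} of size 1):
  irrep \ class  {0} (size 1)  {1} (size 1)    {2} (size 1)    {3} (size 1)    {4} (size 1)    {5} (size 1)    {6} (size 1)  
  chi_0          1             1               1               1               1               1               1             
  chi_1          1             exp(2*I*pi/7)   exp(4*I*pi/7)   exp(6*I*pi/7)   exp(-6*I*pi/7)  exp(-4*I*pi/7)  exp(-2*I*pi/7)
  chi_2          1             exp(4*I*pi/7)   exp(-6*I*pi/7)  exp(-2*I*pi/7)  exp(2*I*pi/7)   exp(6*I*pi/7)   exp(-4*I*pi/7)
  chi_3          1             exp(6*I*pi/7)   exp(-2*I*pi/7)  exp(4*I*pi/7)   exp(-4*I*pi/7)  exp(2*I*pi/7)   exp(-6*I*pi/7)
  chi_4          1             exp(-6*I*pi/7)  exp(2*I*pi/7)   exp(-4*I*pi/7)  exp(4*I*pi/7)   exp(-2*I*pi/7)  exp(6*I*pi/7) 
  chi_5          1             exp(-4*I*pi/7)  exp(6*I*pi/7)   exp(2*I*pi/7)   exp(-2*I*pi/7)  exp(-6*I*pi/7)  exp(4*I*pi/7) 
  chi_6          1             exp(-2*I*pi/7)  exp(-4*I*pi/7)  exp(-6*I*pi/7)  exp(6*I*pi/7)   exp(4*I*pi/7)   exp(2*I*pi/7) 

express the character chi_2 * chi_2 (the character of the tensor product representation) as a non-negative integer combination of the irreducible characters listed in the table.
chi_2 tensor chi_2 = chi_4 (all other irreducibles have multiplicity 0).

Proof sketch: The character of a tensor product is the pointwise product (chi_2 * chi_2)(C) = chi_2(C) * chi_2(C):
  {0}: (1)*(1), {1}: (exp(4*I*pi/7))*(exp(4*I*pi/7)), {2}: (exp(-6*I*pi/7))*(exp(-6*I*pi/7)), {3}: (exp(-2*I*pi/7))*(exp(-2*I*pi/7)), {4}: (exp(2*I*pi/7))*(exp(2*I*pi/7)), {5}: (exp(6*I*pi/7))*(exp(6*I*pi/7)), {6}: (exp(-4*I*pi/7))*(exp(-4*I*pi/7))
so (chi_2 * chi_2) takes values
  {0} -> 1, {1} -> exp(-6*I*pi/7), {2} -> exp(2*I*pi/7), {3} -> exp(-4*I*pi/7), {4} -> exp(4*I*pi/7), {5} -> exp(-2*I*pi/7), {6} -> exp(6*I*pi/7).
Now take the inner product of this character with each irreducible chi from the table, <chi_2*chi_2, chi> = (1/7) sum_C |C| (chi_2*chi_2)(C) conj(chi(C)):
  <chi_2*chi_2, chi_0> = (1/7)[1*(1)*conj(1) + 1*(exp(-6*I*pi/7))*conj(1) + 1*(exp(2*I*pi/7))*conj(1) + 1*(exp(-4*I*pi/7))*conj(1) + 1*(exp(4*I*pi/7))*conj(1) + 1*(exp(-2*I*pi/7))*conj(1) + 1*(exp(6*I*pi/7))*conj(1)]
      = (1/7)[(1) + (exp(-6*I*pi/7)) + (exp(2*I*pi/7)) + (exp(-4*I*pi/7)) + (exp(4*I*pi/7)) + (exp(-2*I*pi/7)) + (exp(6*I*pi/7))] = 0/7 = 0
  <chi_2*chi_2, chi_1> = (1/7)[1*(1)*conj(1) + 1*(exp(-6*I*pi/7))*conj(exp(2*I*pi/7)) + 1*(exp(2*I*pi/7))*conj(exp(4*I*pi/7)) + 1*(exp(-4*I*pi/7))*conj(exp(6*I*pi/7)) + 1*(exp(4*I*pi/7))*conj(exp(-6*I*pi/7)) + 1*(exp(-2*I*pi/7))*conj(exp(-4*I*pi/7)) + 1*(exp(6*I*pi/7))*conj(exp(-2*I*pi/7))]
      = (1/7)[(1) + (exp(6*I*pi/7)) + (exp(-2*I*pi/7)) + (exp(4*I*pi/7)) + (exp(-4*I*pi/7)) + (exp(2*I*pi/7)) + (exp(-6*I*pi/7))] = 0/7 = 0
  <chi_2*chi_2, chi_2> = (1/7)[1*(1)*conj(1) + 1*(exp(-6*I*pi/7))*conj(exp(4*I*pi/7)) + 1*(exp(2*I*pi/7))*conj(exp(-6*I*pi/7)) + 1*(exp(-4*I*pi/7))*conj(exp(-2*I*pi/7)) + 1*(exp(4*I*pi/7))*conj(exp(2*I*pi/7)) + 1*(exp(-2*I*pi/7))*conj(exp(6*I*pi/7)) + 1*(exp(6*I*pi/7))*conj(exp(-4*I*pi/7))]
      = (1/7)[(1) + (exp(4*I*pi/7)) + (exp(-6*I*pi/7)) + (exp(-2*I*pi/7)) + (exp(2*I*pi/7)) + (exp(6*I*pi/7)) + (exp(-4*I*pi/7))] = 0/7 = 0
  <chi_2*chi_2, chi_3> = (1/7)[1*(1)*conj(1) + 1*(exp(-6*I*pi/7))*conj(exp(6*I*pi/7)) + 1*(exp(2*I*pi/7))*conj(exp(-2*I*pi/7)) + 1*(exp(-4*I*pi/7))*conj(exp(4*I*pi/7)) + 1*(exp(4*I*pi/7))*conj(exp(-4*I*pi/7)) + 1*(exp(-2*I*pi/7))*conj(exp(2*I*pi/7)) + 1*(exp(6*I*pi/7))*conj(exp(-6*I*pi/7))]
      = (1/7)[(1) + (exp(2*I*pi/7)) + (exp(4*I*pi/7)) + (exp(6*I*pi/7)) + (exp(-6*I*pi/7)) + (exp(-4*I*pi/7)) + (exp(-2*I*pi/7))] = 0/7 = 0
  <chi_2*chi_2, chi_4> = (1/7)[1*(1)*conj(1) + 1*(exp(-6*I*pi/7))*conj(exp(-6*I*pi/7)) + 1*(exp(2*I*pi/7))*conj(exp(2*I*pi/7)) + 1*(exp(-4*I*pi/7))*conj(exp(-4*I*pi/7)) + 1*(exp(4*I*pi/7))*conj(exp(4*I*pi/7)) + 1*(exp(-2*I*pi/7))*conj(exp(-2*I*pi/7)) + 1*(exp(6*I*pi/7))*conj(exp(6*I*pi/7))]
      = (1/7)[(1) + (1) + (1) + (1) + (1) + (1) + (1)] = 7/7 = 1
  <chi_2*chi_2, chi_5> = (1/7)[1*(1)*conj(1) + 1*(exp(-6*I*pi/7))*conj(exp(-4*I*pi/7)) + 1*(exp(2*I*pi/7))*conj(exp(6*I*pi/7)) + 1*(exp(-4*I*pi/7))*conj(exp(2*I*pi/7)) + 1*(exp(4*I*pi/7))*conj(exp(-2*I*pi/7)) + 1*(exp(-2*I*pi/7))*conj(exp(-6*I*pi/7)) + 1*(exp(6*I*pi/7))*conj(exp(4*I*pi/7))]
      = (1/7)[(1) + (exp(-2*I*pi/7)) + (exp(-4*I*pi/7)) + (exp(-6*I*pi/7)) + (exp(6*I*pi/7)) + (exp(4*I*pi/7)) + (exp(2*I*pi/7))] = 0/7 = 0
  <chi_2*chi_2, chi_6> = (1/7)[1*(1)*conj(1) + 1*(exp(-6*I*pi/7))*conj(exp(-2*I*pi/7)) + 1*(exp(2*I*pi/7))*conj(exp(-4*I*pi/7)) + 1*(exp(-4*I*pi/7))*conj(exp(-6*I*pi/7)) + 1*(exp(4*I*pi/7))*conj(exp(6*I*pi/7)) + 1*(exp(-2*I*pi/7))*conj(exp(4*I*pi/7)) + 1*(exp(6*I*pi/7))*conj(exp(2*I*pi/7))]
      = (1/7)[(1) + (exp(-4*I*pi/7)) + (exp(6*I*pi/7)) + (exp(2*I*pi/7)) + (exp(-2*I*pi/7)) + (exp(-6*I*pi/7)) + (exp(4*I*pi/7))] = 0/7 = 0
(Exp terms are combined using exp(i*s)*conj(exp(i*t)) = exp(i*(s-t)), and sums of them are collapsed using the identity that for every m > 1 the m distinct m-th roots of unity sum to 0, e.g. 1 + exp(2*I*pi/3) + exp(-2*I*pi/3) = 0.)
Hence the multiplicities are chi_4: 1. Dimension check: dim(chi_2)*dim(chi_2) = 1*1 = 1 and sum (mult * dim) = 1*1 = 1.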